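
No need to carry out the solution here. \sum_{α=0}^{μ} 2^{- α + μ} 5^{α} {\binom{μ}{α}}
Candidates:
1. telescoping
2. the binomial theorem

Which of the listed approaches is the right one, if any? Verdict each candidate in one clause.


Verdict: the binomial theorem — {\binom{μ}{α}} weighting matched powers of 5 and 2 is the expanded form of (5 + 2)^μ — fold it back up.
- telescoping: the summand is not presented as a shifted difference — a telescoping rewrite may exist, but the displayed structure does not offer one.
- the binomial theorem: a fit — the right tool for this form.


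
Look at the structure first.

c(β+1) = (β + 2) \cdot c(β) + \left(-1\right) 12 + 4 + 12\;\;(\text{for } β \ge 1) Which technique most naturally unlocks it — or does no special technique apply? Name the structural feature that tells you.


Best approach: a summation factor — with the index-dependent coefficient β + 2, dividing by the cumulative product turns the left side into a pure difference.


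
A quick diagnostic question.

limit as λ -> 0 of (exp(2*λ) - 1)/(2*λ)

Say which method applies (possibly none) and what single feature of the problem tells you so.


Diagnosis: l'Hôpital's rule (0/0) — substituting 0 gives 0 over 0; differentiate top and bottom once and re-evaluate. The standard small-argument limits would also carry it; the rule is the systematic route.


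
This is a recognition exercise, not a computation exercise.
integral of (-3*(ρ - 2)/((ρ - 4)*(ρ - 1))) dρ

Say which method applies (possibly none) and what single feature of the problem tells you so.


Verdict: partial fractions — a proper rational integrand whose denominator splits into simpler factors — decompose into partial fractions first.


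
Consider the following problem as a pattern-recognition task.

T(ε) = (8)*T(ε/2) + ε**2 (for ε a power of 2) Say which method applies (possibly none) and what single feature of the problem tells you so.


Best approach: the master substitution — index division is the fingerprint: ε/2 in the recursive call means substitute ε = 2^m.


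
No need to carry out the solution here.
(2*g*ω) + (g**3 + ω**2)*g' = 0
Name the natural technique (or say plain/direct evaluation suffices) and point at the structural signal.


Diagnosis: the exact-equation method — 2*g*ω and g**3 + ω**2 pass the exactness check on the nose, so no integrating factor in ω or g is needed at all.


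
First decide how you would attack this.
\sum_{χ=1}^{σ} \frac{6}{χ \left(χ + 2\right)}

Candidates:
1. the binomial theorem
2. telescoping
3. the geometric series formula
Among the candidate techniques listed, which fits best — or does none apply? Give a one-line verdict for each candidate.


Technique: telescoping — after splitting \frac{6}{χ \left(χ + 2\right)} into partial fractions, the pieces are shifted copies of one function and cancel telescopically.
- the binomial theorem: no binomial coefficients pair up with complementary powers here.
- telescoping: yes — fits the structure here.
- the geometric series formula — the term-to-term ratio changes with the index, so the geometric formula cannot close it.


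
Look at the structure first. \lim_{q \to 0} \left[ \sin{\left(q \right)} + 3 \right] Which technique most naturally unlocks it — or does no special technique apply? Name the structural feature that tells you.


Verdict: no special technique — the expression is continuous at the evaluation point — substitute directly; no indeterminate form appears.


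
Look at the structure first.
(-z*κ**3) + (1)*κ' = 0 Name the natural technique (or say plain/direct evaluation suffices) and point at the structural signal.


Verdict: separation of variables — solved for the derivative, the right side factors as z times κ**3 — all z-dependence separates from all κ-dependence.


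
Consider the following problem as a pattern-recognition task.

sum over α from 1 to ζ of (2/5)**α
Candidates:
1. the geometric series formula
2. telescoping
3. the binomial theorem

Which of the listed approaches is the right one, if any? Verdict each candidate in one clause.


Best approach: the geometric series formula — term-over-term division gives 2/5 every time — index-free ratio, geometric sum formula applies.
- the geometric series formula: a fit — the right tool for this form.
- telescoping — in the displayed form, no term reappears at a neighboring index to cancel against.
- the binomial theorem: no binomial coefficients pair up with complementary powers here.


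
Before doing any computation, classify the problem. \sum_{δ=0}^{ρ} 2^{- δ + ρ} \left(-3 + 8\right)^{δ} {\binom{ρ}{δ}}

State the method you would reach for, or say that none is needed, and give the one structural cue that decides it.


Method: the binomial theorem — terms weighting {\binom{ρ}{δ}} against matched powers of (-3 + 8) and 2 reassemble into ((-3 + 8) + 2)^ρ by the binomial theorem.


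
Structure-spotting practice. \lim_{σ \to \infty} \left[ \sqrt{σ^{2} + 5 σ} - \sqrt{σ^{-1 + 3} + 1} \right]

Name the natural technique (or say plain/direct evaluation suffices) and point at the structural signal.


Diagnosis: conjugate multiplication — \sqrt{σ^{2} + 5 σ} and \sqrt{σ^{-1 + 3} + 1} both blow up, but their difference is tame once the conjugate rationalizes it.


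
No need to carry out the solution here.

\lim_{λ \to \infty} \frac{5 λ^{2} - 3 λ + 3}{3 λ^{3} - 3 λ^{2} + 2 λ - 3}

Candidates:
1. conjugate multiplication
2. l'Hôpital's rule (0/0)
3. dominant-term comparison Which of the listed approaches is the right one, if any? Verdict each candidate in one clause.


Verdict: dominant-term comparison — as λ grows, only the highest-degree terms matter — compare leading terms and read the limit off.
- conjugate multiplication: no difference of divergent radicals appears, so rationalizing has nothing to cancel.
- l'Hôpital's rule (0/0): as a single quotient the expression runs to ∞/∞ at the limit point — an at-infinity form of the rule would apply, though the leading-growth comparison is the direct reading.
- dominant-term comparison: yes — fits the structure here.


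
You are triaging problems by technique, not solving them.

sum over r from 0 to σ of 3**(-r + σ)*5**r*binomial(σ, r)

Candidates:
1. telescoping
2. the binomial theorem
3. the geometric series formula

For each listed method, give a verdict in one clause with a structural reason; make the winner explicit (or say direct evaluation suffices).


Verdict: the binomial theorem — the summand is term r of a binomial expansion in 5 and 3; the whole sum is a single power.
- telescoping — in the displayed form, no term reappears at a neighboring index to cancel against.
- the binomial theorem — yes, a natural case for it.
- the geometric series formula: dividing successive terms gives an index-dependent quantity, not a constant.


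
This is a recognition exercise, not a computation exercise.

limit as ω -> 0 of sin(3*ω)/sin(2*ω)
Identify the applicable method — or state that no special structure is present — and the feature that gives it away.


Method: l'Hôpital's rule (0/0) — the 0/0 form at 0 is the signature situation for l'Hôpital's rule. Expanding numerator and denominator to first order gives the same value — the rule automates exactly that.


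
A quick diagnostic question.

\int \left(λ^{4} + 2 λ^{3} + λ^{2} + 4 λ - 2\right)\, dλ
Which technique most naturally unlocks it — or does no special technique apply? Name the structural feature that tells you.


Best approach: no special technique — the integrand is a sum of constant multiples of powers of λ — integrate term by term.


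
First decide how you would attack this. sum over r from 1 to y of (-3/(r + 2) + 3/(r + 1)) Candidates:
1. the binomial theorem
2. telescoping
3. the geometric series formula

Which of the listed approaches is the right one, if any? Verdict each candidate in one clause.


Technique: telescoping — spot the paired structure — each term adds 3/(r + 1) and subtracts its successor value, which the next term restores: the definition of a telescoping chain.
- the binomial theorem: no binomial coefficients pair with matched powers.
- telescoping — yes — fits the structure here.
- the geometric series formula — the term-to-term ratio drifts with the index — the one thing the geometric formula cannot absorb.


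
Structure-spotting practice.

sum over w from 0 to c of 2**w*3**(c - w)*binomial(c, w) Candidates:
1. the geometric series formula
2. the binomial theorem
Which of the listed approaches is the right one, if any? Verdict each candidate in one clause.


Diagnosis: the binomial theorem — the binomial coefficients weight matched powers of 2 and 3, which is exactly the expansion of a binomial power.
- the geometric series formula — no single multiplier carries one term to the next throughout the sum.
- the binomial theorem — applies; the problem has the shape this method handles.


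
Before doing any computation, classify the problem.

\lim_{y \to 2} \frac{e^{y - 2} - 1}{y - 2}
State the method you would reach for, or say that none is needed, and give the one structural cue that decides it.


Technique: l'Hôpital's rule (0/0) — plug in 2: top and bottom both hit zero, so differentiate each and retry. Expanding numerator and denominator to first order gives the same value — the rule automates exactly that.


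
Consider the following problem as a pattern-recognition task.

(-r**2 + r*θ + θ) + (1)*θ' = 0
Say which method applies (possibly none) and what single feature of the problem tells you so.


Verdict: a linear integrating factor — the unknown enters only to the first power against a nonzero forcing term — the integrating-factor template applies directly.


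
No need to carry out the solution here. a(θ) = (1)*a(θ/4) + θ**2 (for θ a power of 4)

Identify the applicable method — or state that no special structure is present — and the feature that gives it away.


Best approach: the master substitution — treat m = log base 4 of θ as the new clock: one recursion step advances m by one while θ scales by 4.


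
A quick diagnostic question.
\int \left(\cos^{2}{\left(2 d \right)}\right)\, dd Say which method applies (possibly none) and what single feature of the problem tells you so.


Diagnosis: a trigonometric identity — the exponent on \cos^{2}{\left(2 d \right)} is even — the power-reduction identity is the standard preprocessing step.


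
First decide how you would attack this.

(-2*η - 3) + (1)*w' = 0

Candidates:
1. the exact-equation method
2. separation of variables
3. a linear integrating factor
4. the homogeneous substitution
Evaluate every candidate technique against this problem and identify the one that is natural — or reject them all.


Best approach: no special technique — solved for the derivative, no w appears — this is antidifferentiation in η wearing ODE clothing.
- the exact-equation method: with the unknown absent from both coefficients, the cross-partial test holds emptily — nothing for the exact method to work on.
- separation of variables: separation is only trivially available — with the unknown absent from the slope this is a direct integration, not a separation problem.
- a linear integrating factor: with the unknown absent the integrating factor is a formality; direct integration is the working structure.
- the homogeneous substitution — the slope changes under joint rescaling, failing the degree-zero test.


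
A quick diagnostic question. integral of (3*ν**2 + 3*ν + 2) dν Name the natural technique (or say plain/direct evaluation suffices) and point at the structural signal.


Best approach: no special technique — nothing composite, nothing rational, nothing trigonometric — each constant-multiple power of ν integrates by the power rule alone.


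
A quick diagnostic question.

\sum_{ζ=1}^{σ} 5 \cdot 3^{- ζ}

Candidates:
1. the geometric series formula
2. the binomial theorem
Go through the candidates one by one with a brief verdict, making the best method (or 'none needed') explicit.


Verdict: the geometric series formula — consecutive terms stand in a fixed index-free ratio — the geometric sum formula closes it.
- the geometric series formula — applicable, and directly so.
- the binomial theorem — the terms do not reassemble into a binomial power.


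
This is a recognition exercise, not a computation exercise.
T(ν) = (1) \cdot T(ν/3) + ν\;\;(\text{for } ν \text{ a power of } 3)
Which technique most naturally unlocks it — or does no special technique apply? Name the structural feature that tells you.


Best approach: the master substitution — the argument contracts 3-fold per step: reindex ν exponentially and solve the linear recurrence in the new index.


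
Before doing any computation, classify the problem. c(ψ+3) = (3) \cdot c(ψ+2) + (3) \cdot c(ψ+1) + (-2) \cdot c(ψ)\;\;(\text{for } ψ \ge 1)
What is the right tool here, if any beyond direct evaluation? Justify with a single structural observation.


Verdict: the characteristic-root method — every coefficient is a fixed number and the forcing is zero — substitute r^ψ and read off the root equation.


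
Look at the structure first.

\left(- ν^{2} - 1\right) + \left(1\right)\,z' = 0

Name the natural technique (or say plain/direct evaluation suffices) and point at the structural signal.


Diagnosis: no special technique — solved for the derivative, z never appears on the right — this is a direct integration in ν, not a differential-equations problem at heart.


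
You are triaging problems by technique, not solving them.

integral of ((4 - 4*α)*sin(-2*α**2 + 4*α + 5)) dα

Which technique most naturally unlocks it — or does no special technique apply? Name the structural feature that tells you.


Verdict: u-substitution — viewed as a product, the integrand is a composition evaluated at -2*α**2 + 4*α + 5 times (a constant multiple of) that inner expression's derivative, so u = -2*α**2 + 4*α + 5 makes it elementary.


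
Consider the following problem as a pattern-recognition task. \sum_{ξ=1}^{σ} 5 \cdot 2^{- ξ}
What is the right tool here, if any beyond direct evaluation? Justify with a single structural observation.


Verdict: the geometric series formula — consecutive terms stand in a fixed index-free ratio — the geometric sum formula closes it.


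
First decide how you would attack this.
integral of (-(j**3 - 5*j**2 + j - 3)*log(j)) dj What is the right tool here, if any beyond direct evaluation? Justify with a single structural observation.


Diagnosis: integration by parts — the presence of log(j) against a polynomial factor is the standard differentiate-the-log setup.


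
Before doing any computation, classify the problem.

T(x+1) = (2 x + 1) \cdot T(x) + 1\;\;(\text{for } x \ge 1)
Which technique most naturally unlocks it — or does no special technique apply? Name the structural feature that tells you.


Best approach: a summation factor — with the index-dependent coefficient 2 x + 1, dividing by the cumulative product turns the left side into a pure difference.


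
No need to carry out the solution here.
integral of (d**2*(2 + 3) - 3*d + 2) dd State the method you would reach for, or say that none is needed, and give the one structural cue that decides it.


Method: no special technique — nothing composite, nothing rational, nothing trigonometric — each constant-multiple power of d integrates by the power rule alone.


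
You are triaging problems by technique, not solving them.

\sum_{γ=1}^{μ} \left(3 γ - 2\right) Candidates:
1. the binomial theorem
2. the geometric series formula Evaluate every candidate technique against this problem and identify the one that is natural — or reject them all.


Diagnosis: no special technique — this is bookkeeping, not technique: standard formulas for sums of constant-multiple powers of γ apply termwise.
- the binomial theorem — there is no pair of bases whose matched powers would reassemble into a single binomial power.
- the geometric series formula: the term-to-term ratio changes with the index, so the geometric formula cannot close it.


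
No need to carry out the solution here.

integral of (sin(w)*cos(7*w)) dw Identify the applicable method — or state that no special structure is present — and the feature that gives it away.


Technique: a trigonometric identity — sin(w)*cos(7*w) is a beat pattern — rewrite the product as a sum of single-frequency waves before integrating.


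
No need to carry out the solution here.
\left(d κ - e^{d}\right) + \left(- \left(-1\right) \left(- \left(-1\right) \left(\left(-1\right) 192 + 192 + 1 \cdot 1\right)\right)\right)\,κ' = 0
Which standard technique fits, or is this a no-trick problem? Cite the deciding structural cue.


Diagnosis: a linear integrating factor — linear in the unknown with genuine forcing: multiply through by the exponential of the integrated coefficient and the left side closes into one derivative.


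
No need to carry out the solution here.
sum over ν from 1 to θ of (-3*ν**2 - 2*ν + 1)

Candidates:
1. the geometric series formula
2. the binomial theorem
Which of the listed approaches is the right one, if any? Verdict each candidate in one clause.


Best approach: no special technique — with only polynomial terms in ν present, the classical sum-of-powers identities are all you need.
- the geometric series formula — there is no constant term-to-term ratio.
- the binomial theorem: there is no sum-raised-to-a-power identity hiding in these terms.


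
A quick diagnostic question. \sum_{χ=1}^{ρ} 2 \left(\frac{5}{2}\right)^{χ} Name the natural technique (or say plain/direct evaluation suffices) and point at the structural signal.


Diagnosis: the geometric series formula — consecutive terms stand in a fixed index-free ratio — the geometric sum formula closes it.


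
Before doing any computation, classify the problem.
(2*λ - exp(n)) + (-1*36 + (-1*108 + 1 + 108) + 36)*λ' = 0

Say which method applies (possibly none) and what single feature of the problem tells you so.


Technique: a linear integrating factor — arrange it as λ' + 2·λ = (the forcing term) and the integrating factor does the rest.


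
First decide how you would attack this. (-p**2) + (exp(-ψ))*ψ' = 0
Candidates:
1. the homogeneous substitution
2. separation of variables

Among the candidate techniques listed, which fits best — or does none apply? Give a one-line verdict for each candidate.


Method: separation of variables — one side of the product carries the independent variable, the other the unknown — the textbook separation shape.
- the homogeneous substitution — the slope changes under joint rescaling, failing the degree-zero test.
- separation of variables: a fit — the right tool for this form.


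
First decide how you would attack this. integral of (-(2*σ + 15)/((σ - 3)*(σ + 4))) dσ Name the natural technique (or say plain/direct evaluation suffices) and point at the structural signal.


Method: partial fractions — a proper rational integrand whose denominator splits into simpler factors — decompose into partial fractions first.


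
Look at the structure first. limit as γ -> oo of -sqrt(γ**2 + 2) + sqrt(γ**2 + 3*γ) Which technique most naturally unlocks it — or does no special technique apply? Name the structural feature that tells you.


Method: conjugate multiplication — divergence minus divergence hides a finite answer — expose it by pairing sqrt(γ**2 + 3*γ) - sqrt(γ**2 + 2) with its conjugate.


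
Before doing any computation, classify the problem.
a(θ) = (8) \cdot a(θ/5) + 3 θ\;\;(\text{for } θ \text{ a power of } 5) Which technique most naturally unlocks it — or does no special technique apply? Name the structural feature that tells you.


Diagnosis: the master substitution — the argument contracts 5-fold per step: reindex θ exponentially and solve the linear recurrence in the new index.


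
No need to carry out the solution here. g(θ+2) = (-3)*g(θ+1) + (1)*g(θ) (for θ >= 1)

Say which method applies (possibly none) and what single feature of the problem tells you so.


Best approach: the characteristic-root method — shift-invariance with fixed coefficients calls for exponential trials; the characteristic polynomial finds every r^θ.


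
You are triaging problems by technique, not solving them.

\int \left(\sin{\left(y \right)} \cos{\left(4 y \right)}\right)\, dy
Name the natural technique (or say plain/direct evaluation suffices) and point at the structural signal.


Verdict: a trigonometric identity — split \sin{\left(y \right)} \cos{\left(4 y \right)} with the angle-addition identities: the resulting sum integrates term by term.


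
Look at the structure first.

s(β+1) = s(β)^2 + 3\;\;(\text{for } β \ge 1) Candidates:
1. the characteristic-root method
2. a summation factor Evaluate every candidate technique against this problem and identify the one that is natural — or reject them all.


Method: no special technique — the unknown sequence enters the update nonlinearly, so no linear method fits the recurrence as written — direct iteration remains.
- the characteristic-root method — nonlinearity rules out exponential-mode superposition from the start.
- a summation factor: no summation factor applies — the rule is not linear in the sequence values.


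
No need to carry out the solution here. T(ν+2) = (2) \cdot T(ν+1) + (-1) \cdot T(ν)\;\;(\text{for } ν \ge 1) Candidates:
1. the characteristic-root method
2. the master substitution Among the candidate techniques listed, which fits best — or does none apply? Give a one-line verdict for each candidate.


Method: the characteristic-root method — because shifting ν leaves the equation's coefficients unchanged, exponential trials reduce it to algebra.
- the characteristic-root method: applicable, and directly so.
- the master substitution — the recursion steps by a constant offset, so exponential reindexing is pointless.


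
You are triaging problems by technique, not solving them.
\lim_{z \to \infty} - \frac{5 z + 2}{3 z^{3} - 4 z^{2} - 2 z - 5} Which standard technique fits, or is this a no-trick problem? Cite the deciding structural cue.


Method: dominant-term comparison — divide by the highest power of z present: lower-order terms vanish and the dominant ratio remains. Differentiating the expression as a single quotient would eventually settle it as well; matching dominant growth settles it immediately.


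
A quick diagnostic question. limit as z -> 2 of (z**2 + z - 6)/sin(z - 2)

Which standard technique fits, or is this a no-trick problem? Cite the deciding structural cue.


Method: l'Hôpital's rule (0/0) — the 0/0 form at 2 is the signature situation for l'Hôpital's rule. The standard small-argument limits would also carry it; the rule is the systematic route.


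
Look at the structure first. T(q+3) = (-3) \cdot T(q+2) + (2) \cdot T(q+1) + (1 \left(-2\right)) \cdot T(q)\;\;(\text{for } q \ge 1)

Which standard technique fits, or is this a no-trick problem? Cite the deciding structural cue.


Technique: the characteristic-root method — because shifting q leaves the equation's coefficients unchanged, exponential trials reduce it to algebra.


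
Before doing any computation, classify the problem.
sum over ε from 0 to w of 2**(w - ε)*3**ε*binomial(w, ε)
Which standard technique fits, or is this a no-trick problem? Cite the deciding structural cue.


Verdict: the binomial theorem — binomial(w, ε) weighting matched powers of 3 and 2 is the expanded form of (3 + 2)^w — fold it back up.


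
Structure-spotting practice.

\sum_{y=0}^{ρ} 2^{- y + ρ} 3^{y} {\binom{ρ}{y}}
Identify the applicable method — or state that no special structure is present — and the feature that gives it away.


Technique: the binomial theorem — binomial coefficients against complementary powers of 3 and 2: recognize the binomial expansion and resum.


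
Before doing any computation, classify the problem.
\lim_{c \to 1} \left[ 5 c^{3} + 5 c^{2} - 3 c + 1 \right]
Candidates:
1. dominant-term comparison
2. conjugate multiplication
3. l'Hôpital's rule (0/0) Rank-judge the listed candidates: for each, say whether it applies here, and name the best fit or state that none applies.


Technique: no special technique — no denominator vanishes and nothing blows up at 1: direct substitution is the whole computation.
- dominant-term comparison: leading-power comparison does not apply to this form.
- conjugate multiplication: multiplying by a conjugate would not remove any indeterminacy here.
- l'Hôpital's rule (0/0): evaluation at the point is determinate, so the rule has nothing to repair.


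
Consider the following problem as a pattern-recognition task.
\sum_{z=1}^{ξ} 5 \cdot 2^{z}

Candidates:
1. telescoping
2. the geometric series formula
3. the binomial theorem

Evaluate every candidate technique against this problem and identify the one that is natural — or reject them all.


Diagnosis: the geometric series formula — the ratio of consecutive terms is the constant 2, independent of the index — a geometric sum.
- telescoping — neither a shifted-difference shape nor integer-spaced poles are present.
- the geometric series formula: yes — fits the structure here.
- the binomial theorem — there is no pair of bases whose matched powers would reassemble into a single binomial power.


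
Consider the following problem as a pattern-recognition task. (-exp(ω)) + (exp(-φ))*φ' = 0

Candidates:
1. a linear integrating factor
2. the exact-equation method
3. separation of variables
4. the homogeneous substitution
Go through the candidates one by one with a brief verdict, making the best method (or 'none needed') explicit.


Diagnosis: separation of variables — separating collects all φ-dependence with the derivative and leaves all ω-dependence opposite: variables separate.
- a linear integrating factor: the unknown enters nonlinearly (through a power, a denominator, or a transcendental function), which the linear integrating-factor recipe cannot absorb as-is — any repair would come from a preliminary substitution, not the factor.
- the exact-equation method — with no real cross-dependence between the variables, the exact-equation machinery is a detour rather than the natural reading.
- separation of variables — applies; the problem has the shape this method handles.
- the homogeneous substitution — the slope changes under joint rescaling, failing the degree-zero test.


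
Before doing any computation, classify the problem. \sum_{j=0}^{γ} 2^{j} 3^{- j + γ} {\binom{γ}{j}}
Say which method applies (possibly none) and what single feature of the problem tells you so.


Method: the binomial theorem — the summand is term j of a binomial expansion in 2 and 3; the whole sum is a single power.


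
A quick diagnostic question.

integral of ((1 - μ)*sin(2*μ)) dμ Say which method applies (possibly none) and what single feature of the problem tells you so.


Best approach: integration by parts — 1 - μ dies after finitely many derivatives while sin(2*μ) cycles under integration — the tabular/parts setup.


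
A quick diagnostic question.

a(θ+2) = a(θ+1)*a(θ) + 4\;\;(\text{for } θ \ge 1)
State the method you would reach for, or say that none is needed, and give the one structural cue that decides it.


Technique: no special technique — this one you iterate or analyze qualitatively: the nonlinearity defeats linear solution methods.


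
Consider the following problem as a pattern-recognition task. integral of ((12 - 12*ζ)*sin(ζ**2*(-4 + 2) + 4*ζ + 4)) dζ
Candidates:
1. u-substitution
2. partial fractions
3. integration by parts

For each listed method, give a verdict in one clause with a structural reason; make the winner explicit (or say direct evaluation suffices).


Best approach: u-substitution — differentiating the inner expression (ζ**2*(-4 + 2) + 4*ζ + 4) produces the factor 12 - 12*ζ up to a constant multiple, so substituting u = (ζ**2*(-4 + 2) + 4*ζ + 4) reduces everything to a one-variable integral in u.
- u-substitution: yes, a natural case for it.
- partial fractions: there is no rational-function structure to decompose.
- integration by parts: a polynomial factor is present, but its partner is not an exp, sine, or cosine of a degree-1 argument, nor a logarithm.


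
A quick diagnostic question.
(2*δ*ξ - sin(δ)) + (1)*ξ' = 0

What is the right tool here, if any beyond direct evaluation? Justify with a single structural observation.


Technique: a linear integrating factor — the equation is linear in ξ with coefficient 2*δ; multiplying by the integrating factor exp(∫2*δ) makes the left side a perfect derivative.


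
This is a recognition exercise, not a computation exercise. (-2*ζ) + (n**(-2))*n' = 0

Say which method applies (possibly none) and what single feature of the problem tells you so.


Best approach: separation of variables — solved for the derivative, the right side splits multiplicatively into a function of each variable alone — divide and integrate each side. The equation is exact as it stands too — a potential function exists — though separation reads the split structure directly.


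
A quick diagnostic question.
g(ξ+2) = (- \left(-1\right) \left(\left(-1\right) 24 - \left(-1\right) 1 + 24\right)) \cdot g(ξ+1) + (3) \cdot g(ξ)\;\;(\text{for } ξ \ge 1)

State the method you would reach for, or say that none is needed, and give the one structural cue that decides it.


Technique: the characteristic-root method — because shifting ξ leaves the equation's coefficients unchanged, exponential trials reduce it to algebra.


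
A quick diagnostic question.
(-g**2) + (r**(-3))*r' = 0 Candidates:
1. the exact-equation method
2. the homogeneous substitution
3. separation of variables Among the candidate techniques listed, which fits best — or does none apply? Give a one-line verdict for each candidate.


Best approach: separation of variables — one side of the product carries the independent variable, the other the unknown — the textbook separation shape.
- the exact-equation method: with no real cross-dependence between the variables, the exact-equation machinery is a detour rather than the natural reading.
- the homogeneous substitution — rescaling both variables together changes the slope, so no ratio substitution collapses it.
- separation of variables — applies; the problem has the shape this method handles.


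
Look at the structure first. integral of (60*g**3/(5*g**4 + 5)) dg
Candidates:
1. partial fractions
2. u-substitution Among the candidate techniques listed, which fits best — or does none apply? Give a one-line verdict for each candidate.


Method: u-substitution — 60*g**3 matches the derivative of 5*g**4 + 5 up to a constant; with u = 5*g**4 + 5 the whole integrand folds into a function of u alone.
- partial fractions: proper and rational, yes, but the denominator has no factorization over the rationals to exploit.
- u-substitution: yes — fits the structure here.


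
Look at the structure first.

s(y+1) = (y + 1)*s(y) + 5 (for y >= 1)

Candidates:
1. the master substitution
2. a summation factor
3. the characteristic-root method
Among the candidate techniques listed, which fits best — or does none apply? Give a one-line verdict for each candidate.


Diagnosis: a summation factor — because the multiplier y + 1 is index-dependent, divide through by its running product and sum the resulting differences.
- the master substitution: there is no divide-the-index recursive argument.
- a summation factor — a fit — the right tool for this form.
- the characteristic-root method — the coefficients change with the index, which the root method cannot absorb.


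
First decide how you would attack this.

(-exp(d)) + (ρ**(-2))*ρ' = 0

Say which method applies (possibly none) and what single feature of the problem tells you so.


Technique: separation of variables — solved for the derivative, the right side splits multiplicatively into a function of each variable alone — divide and integrate each side. One could also solve this as an exact equation; with each coefficient in its own variable, separating is the same work with fewer steps.


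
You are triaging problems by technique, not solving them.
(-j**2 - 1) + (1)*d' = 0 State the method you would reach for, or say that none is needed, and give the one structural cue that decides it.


Best approach: no special technique — the slope is a function of j alone, so integrate both sides directly.


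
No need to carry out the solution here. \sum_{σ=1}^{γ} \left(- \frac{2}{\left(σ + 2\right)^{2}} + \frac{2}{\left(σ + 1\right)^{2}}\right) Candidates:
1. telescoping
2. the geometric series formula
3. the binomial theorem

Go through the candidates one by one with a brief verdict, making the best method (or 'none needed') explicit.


Method: telescoping — a difference of consecutive values of one function (\frac{2}{\left(σ + 1\right)^{2}} at one index and the next) — telescoping by construction.
- telescoping — applies; the problem has the shape this method handles.
- the geometric series formula: the term-to-term ratio changes with the index, so the geometric formula cannot close it.
- the binomial theorem: the summand does not match any term pattern of an expanded binomial power.


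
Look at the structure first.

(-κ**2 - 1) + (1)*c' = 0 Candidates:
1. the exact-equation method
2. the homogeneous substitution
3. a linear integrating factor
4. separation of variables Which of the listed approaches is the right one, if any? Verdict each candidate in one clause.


Technique: no special technique — with c absent the equation is not coupled at all: direct integration in κ.
- the exact-equation method — with the unknown absent from both coefficients, the cross-partial test holds emptily — nothing for the exact method to work on.
- the homogeneous substitution — the slope changes under joint rescaling, failing the degree-zero test.
- a linear integrating factor — the linear template holds only trivially here (the unknown is absent, so the coefficient is zero) — the method is not the natural label.
- separation of variables — with no unknown in the slope, separating variables is a formality — the equation integrates directly.


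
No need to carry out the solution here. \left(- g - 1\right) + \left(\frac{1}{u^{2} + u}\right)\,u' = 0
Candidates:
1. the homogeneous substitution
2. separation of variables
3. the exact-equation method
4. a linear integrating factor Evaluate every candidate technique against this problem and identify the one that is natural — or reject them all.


Verdict: separation of variables — solved for the derivative, the right side splits multiplicatively into a function of each variable alone — divide and integrate each side. A Bernoulli rewrite would carry it as the equation stands — separating the variables needs no rearrangement either.
- the homogeneous substitution — the slope is not a function of the ratio of the variables alone.
- separation of variables — a fit — the right tool for this form.
- the exact-equation method — the cross-partial test holds only vacuously — each coefficient lives in its own variable, so the exactness machinery reads no structure the split form does not already show.
- a linear integrating factor — a nonlinear term in the unknown puts this outside the integrating-factor template.


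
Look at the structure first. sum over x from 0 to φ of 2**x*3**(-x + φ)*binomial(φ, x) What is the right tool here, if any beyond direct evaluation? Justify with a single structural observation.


Technique: the binomial theorem — the binomial coefficients weight matched powers of 2 and 3, which is exactly the expansion of a binomial power.


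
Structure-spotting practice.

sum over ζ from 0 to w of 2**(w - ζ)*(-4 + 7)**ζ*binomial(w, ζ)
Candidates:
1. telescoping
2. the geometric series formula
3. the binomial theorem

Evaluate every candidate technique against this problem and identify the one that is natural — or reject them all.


Verdict: the binomial theorem — the summand is term ζ of a binomial expansion in (-4 + 7) and 2; the whole sum is a single power.
- telescoping: the terms as presented offer no neighboring cancellation — a telescoping rewrite may exist, but the displayed structure does not hand one over.
- the geometric series formula — no single multiplier carries one term to the next throughout the sum.
- the binomial theorem — applicable, and directly so.


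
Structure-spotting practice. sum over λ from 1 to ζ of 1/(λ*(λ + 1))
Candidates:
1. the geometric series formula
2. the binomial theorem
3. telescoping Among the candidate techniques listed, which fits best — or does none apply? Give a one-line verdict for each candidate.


Best approach: telescoping — split 1/(λ*(λ + 1)) by partial fractions and the pieces are one function at shifted arguments — interior terms cancel.
- the geometric series formula — there is no constant term-to-term ratio.
- the binomial theorem: the terms lack the binomial-coefficient-weighted complementary-power pattern of an expansion.
- telescoping — yes — fits the structure here.


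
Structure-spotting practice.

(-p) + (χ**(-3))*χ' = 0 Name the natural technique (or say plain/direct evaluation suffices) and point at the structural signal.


Method: separation of variables — all dependence on the two variables factors apart, the defining separable shape. The equation is exact as it stands too — a potential function exists — though separation reads the split structure directly.


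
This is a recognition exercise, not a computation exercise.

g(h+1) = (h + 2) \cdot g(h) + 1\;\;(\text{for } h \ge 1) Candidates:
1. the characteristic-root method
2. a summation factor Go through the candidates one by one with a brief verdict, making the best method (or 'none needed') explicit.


Method: a summation factor — an index-dependent multiplier h + 2 rules out characteristic roots; a summation factor converts it to a pure difference.
- the characteristic-root method — the coefficients change with the index, which the root method cannot absorb.
- a summation factor: yes — fits the structure here.


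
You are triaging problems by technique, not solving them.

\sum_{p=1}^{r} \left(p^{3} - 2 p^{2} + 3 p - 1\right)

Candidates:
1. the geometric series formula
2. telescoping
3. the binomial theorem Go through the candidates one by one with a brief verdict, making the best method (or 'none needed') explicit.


Best approach: no special technique — Faulhaber territory: sum each constant-multiple power of p with its closed-form formula, no trick required.
- the geometric series formula: consecutive terms are not related by a fixed multiplier.
- telescoping: writing out consecutive terms as given produces no pairwise cancellation.
- the binomial theorem — the terms do not reassemble into a binomial power.


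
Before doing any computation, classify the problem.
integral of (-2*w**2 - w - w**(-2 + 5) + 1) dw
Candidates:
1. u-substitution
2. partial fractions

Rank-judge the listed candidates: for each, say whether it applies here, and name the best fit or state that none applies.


Best approach: no special technique — a term-by-term power-rule job in w; no substitution or rearrangement earns its keep here.
- u-substitution — any workable substitution here is cosmetic — the integrand is already in directly integrable form.
- partial fractions — the expression is not a ratio of polynomials that decomposes further.
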